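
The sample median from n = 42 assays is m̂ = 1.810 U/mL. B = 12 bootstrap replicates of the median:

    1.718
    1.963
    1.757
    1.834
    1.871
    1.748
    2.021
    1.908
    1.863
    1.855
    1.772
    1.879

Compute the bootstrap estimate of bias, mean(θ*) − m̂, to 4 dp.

bias = +0.0391

mean(θ*) = (1.718 + 1.963 + 1.757 + 1.834 + 1.871 + 1.748 + 2.021 + 1.908 + 1.863 + 1.855 + 1.772 + 1.879) / 12 = 1.84908
bias = 1.84908 − 1.810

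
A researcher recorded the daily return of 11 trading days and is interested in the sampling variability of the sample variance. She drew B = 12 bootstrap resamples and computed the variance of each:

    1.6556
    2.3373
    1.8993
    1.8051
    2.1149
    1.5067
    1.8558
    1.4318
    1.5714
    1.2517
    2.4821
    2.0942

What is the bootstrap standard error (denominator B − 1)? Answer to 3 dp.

SE* = 0.373

Bootstrap SE is the standard deviation of the 12 replicate variances.
Mean of replicates: (1.6556 + 2.3373 + 1.8993 + 1.8051 + 2.1149 + 1.5067 + 1.8558 + 1.4318 + 1.5714 + 1.2517 + 2.4821 + 2.0942) / 12 = 22.00590 / 12 = 1.83383
Sum of squared deviations: (−0.17823)² + (+0.50347)² + (+0.06547)² + (−0.02873)² + (+0.28107)² + (−0.32713)² + (+0.02197)² + (−0.40203)² + (−0.26243)² + (−0.58213)² + (+0.64827)² + (+0.26037)² = 1.53428
Variance = 1.53428 / 11 = 0.13948
SE* = √0.13948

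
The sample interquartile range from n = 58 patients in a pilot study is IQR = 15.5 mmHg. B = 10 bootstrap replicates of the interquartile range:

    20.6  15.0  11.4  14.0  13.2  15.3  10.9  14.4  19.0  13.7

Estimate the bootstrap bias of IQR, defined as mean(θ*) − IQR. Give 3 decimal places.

bias = −0.750

mean(θ*) = (20.6 + 15.0 + 11.4 + 14.0 + 13.2 + 15.3 + 10.9 + 14.4 + 19.0 + 13.7) / 10 = 14.7500
bias = 14.7500 − 15.5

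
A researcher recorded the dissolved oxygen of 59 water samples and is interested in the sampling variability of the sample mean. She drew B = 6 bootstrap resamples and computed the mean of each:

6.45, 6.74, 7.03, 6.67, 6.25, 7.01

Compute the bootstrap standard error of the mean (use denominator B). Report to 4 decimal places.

SE* = 0.2805

Bootstrap SE is the standard deviation of the 6 replicate means.
Mean of replicates: (6.45 + 6.74 + 7.03 + 6.67 + 6.25 + 7.01) / 6 = 40.15000 / 6 = 6.69167
Sum of squared deviations: (−0.24167)² + (+0.04833)² + (+0.33833)² + (−0.02167)² + (−0.44167)² + (+0.31833)² = 0.47208
Variance = 0.47208 / 6 = 0.07868
SE* = √0.07868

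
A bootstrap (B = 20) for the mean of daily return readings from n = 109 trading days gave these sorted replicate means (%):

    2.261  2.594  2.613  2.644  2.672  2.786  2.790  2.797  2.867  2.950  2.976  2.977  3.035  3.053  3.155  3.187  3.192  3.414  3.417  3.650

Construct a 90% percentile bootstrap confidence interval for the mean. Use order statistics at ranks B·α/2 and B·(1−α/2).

(2.261, 3.417)

α = 0.10; lower rank = 20 × 0.050 = 1; upper rank = 20 × 0.950 = 19.
The 1st smallest replicate is 2.261; the 19th is 3.417.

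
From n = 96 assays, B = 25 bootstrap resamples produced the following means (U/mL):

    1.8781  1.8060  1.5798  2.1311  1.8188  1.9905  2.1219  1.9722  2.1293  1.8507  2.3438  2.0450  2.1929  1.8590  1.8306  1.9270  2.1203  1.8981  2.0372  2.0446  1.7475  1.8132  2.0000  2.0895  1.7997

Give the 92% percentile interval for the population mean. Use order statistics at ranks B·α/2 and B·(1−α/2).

Sorted replicates: 1.5798, 1.7475, 1.7997, 1.8060, 1.8132, 1.8188, 1.8306, 1.8507, 1.8590, 1.8781, 1.8981, 1.9270, 1.9722, 1.9905, 2.0000, 2.0372, 2.0446, 2.0450, 2.0895, 2.1203, 2.1219, 2.1293, 2.1311, 2.1929, 2.3438
α = 0.08; lower rank = 25 × 0.040 = 1; upper rank = 25 × 0.960 = 24.
The 1st smallest replicate is 1.5798; the 24th is 2.1929.

(1.5798, 2.1929)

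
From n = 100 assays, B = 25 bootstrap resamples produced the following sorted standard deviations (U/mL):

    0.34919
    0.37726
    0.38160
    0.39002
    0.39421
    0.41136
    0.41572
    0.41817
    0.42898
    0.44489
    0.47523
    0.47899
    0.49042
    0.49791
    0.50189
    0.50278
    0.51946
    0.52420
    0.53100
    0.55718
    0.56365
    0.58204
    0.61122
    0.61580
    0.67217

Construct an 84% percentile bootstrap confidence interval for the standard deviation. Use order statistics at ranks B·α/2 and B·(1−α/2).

(0.37726, 0.61122)

α = 0.16; lower rank = 25 × 0.080 = 2; upper rank = 25 × 0.920 = 23.
The 2nd smallest replicate is 0.37726; the 23rd is 0.61122.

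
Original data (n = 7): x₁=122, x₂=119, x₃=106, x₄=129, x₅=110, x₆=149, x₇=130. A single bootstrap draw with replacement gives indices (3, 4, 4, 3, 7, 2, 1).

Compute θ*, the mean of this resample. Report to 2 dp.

Resample values: 106, 129, 129, 106, 130, 119, 122.
Mean = (106 + 129 + 129 + 106 + 130 + 119 + 122) / 7 = 841.0 / 7 = 120.14

θ* = 120.14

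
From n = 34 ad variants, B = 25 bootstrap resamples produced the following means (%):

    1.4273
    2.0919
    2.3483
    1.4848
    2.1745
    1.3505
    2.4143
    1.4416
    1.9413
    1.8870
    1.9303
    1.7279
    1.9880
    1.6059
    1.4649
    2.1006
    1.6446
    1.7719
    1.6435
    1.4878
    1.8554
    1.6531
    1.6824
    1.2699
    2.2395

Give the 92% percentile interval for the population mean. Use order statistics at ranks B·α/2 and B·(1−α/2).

Sorted replicates: 1.2699, 1.3505, 1.4273, 1.4416, 1.4649, 1.4848, 1.4878, 1.6059, 1.6435, 1.6446, 1.6531, 1.6824, 1.7279, 1.7719, 1.8554, 1.8870, 1.9303, 1.9413, 1.9880, 2.0919, 2.1006, 2.1745, 2.2395, 2.3483, 2.4143
α = 0.08; lower rank = 25 × 0.040 = 1; upper rank = 25 × 0.960 = 24.
The 1st smallest replicate is 1.2699; the 24th is 2.3483.

(1.2699, 2.3483)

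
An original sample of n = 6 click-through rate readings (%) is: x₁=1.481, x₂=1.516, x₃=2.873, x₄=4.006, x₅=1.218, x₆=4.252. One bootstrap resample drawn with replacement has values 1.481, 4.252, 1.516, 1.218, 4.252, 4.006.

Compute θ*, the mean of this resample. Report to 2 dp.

Mean = (1.481 + 4.252 + 1.516 + 1.218 + 4.252 + 4.006) / 6 = 16.7250 / 6 = 2.79

θ* = 2.79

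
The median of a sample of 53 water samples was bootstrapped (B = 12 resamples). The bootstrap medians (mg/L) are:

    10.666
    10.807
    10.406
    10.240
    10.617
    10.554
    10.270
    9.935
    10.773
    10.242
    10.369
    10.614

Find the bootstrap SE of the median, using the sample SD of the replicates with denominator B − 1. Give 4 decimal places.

SE* = 0.2588

Bootstrap SE is the standard deviation of the 12 replicate medians.
Mean of replicates: (10.666 + 10.807 + 10.406 + 10.240 + 10.617 + 10.554 + 10.270 + 9.935 + 10.773 + 10.242 + 10.369 + 10.614) / 12 = 125.49300 / 12 = 10.45775
Sum of squared deviations: (+0.20825)² + (+0.34925)² + (−0.05175)² + (−0.21775)² + (+0.15925)² + (+0.09625)² + (−0.18775)² + (−0.52275)² + (+0.31525)² + (−0.21575)² + (−0.08875)² + (+0.15625)² = 0.73680
Variance = 0.73680 / 11 = 0.06698
SE* = √0.06698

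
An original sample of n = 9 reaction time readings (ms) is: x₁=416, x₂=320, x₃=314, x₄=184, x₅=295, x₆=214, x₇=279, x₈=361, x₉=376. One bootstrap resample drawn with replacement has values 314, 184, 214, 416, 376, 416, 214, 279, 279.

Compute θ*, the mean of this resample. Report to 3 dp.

Mean = (314 + 184 + 214 + 416 + 376 + 416 + 214 + 279 + 279) / 9 = 2692.0 / 9 = 299.111

θ* = 299.111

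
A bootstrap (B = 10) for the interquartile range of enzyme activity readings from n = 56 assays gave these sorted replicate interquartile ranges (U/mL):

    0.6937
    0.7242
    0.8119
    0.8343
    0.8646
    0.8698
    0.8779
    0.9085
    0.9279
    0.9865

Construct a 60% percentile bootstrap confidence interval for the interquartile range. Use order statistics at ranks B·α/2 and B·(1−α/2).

α = 0.40; lower rank = 10 × 0.200 = 2; upper rank = 10 × 0.800 = 8.
The 2nd smallest replicate is 0.7242; the 8th is 0.9085.

(0.7242, 0.9085)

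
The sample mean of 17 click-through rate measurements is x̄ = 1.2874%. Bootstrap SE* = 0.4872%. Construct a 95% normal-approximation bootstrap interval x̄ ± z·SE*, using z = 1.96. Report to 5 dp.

(0.33249, 2.24231)

Margin = 1.96 × 0.4872 = 0.954912
Interval: 1.2874 ± 0.954912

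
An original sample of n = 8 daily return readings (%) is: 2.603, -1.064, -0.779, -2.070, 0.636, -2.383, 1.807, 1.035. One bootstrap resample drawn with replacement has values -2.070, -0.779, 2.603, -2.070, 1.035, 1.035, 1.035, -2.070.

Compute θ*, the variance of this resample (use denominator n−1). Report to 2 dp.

θ* = 3.32

Mean = -0.1601; sum of squared deviations = 23.2457
s² = 23.2457 / 7 = 3.3208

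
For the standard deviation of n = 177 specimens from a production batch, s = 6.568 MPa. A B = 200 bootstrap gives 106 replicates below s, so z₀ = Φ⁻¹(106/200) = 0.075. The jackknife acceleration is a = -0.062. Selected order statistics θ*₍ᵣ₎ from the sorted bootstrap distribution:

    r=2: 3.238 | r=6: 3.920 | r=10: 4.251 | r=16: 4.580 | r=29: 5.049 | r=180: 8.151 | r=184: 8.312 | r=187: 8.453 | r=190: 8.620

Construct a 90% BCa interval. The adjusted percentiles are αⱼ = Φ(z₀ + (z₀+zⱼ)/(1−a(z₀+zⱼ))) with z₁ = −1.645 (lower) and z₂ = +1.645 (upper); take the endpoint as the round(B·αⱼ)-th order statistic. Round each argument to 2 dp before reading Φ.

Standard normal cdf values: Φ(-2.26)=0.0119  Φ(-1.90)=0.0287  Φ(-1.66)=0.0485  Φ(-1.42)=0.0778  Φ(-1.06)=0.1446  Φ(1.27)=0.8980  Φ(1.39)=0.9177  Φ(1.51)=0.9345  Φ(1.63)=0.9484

(4.251, 8.620)

Lower: z₀ + z₁ = 0.075 + (-1.645) = -1.570; 1 − a(z₀+z₁) = 1 − (-0.062)(-1.570) = 0.9027; argument = 0.075 + (-1.570)/0.9027 = -1.6643 → -1.66.
α₁ = Φ(-1.66) = 0.0485; rank = round(200 × 0.0485) = 10; θ*₍10₎ = 4.251.
Upper: z₀ + z₂ = 1.720; 1 − a(z₀+z₂) = 1.1066; argument = 1.6293 → 1.63; α₂ = 0.9484; rank = 190; θ*₍190₎ = 8.620.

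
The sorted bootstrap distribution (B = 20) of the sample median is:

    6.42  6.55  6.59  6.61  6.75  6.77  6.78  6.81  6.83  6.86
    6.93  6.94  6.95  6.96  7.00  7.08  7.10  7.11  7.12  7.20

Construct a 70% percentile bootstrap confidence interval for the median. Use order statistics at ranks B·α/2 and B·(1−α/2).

(6.59, 7.10)

α = 0.30; lower rank = 20 × 0.150 = 3; upper rank = 20 × 0.850 = 17.
The 3rd smallest replicate is 6.59; the 17th is 7.10.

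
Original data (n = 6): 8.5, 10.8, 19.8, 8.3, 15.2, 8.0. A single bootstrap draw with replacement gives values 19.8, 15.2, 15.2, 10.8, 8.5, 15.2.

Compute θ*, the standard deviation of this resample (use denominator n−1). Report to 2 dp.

θ* = 3.96

Mean = 14.1167; sum of squared deviations = 78.3683
s² = 78.3683 / 5 = 15.6737
s = √15.6737 = 3.96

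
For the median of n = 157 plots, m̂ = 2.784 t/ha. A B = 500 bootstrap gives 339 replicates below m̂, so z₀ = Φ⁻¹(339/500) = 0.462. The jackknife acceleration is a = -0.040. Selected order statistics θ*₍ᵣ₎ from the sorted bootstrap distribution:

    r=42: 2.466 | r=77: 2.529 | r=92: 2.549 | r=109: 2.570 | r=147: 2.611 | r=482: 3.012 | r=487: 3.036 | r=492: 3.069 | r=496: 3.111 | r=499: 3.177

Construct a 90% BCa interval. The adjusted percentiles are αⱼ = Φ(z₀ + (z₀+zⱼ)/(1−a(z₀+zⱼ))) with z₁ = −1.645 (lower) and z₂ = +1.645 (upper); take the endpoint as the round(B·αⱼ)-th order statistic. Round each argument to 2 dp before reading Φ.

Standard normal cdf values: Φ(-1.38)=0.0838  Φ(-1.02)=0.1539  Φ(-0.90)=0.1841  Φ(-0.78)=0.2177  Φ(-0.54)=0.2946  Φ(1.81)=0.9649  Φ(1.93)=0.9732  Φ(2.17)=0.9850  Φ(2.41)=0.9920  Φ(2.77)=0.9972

(2.570, 3.111)

Lower: z₀ + z₁ = 0.462 + (-1.645) = -1.183; 1 − a(z₀+z₁) = 1 − (-0.040)(-1.183) = 0.9527; argument = 0.462 + (-1.183)/0.9527 = -0.7798 → -0.78.
α₁ = Φ(-0.78) = 0.2177; rank = round(500 × 0.2177) = 109; θ*₍109₎ = 2.570.
Upper: z₀ + z₂ = 2.107; 1 − a(z₀+z₂) = 1.0843; argument = 2.4052 → 2.41; α₂ = 0.9920; rank = 496; θ*₍496₎ = 3.111.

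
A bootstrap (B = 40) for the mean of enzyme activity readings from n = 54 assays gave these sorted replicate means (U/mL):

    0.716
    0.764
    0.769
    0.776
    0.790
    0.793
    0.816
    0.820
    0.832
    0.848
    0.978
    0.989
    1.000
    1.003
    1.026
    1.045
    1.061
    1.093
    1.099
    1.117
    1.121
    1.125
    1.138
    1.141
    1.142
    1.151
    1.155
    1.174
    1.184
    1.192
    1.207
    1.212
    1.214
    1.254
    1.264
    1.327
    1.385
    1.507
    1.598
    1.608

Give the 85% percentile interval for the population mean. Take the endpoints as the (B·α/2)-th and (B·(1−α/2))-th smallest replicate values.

(0.769, 1.385)

α = 0.15; lower rank = 40 × 0.075 = 3; upper rank = 40 × 0.925 = 37.
The 3rd smallest replicate is 0.769; the 37th is 1.385.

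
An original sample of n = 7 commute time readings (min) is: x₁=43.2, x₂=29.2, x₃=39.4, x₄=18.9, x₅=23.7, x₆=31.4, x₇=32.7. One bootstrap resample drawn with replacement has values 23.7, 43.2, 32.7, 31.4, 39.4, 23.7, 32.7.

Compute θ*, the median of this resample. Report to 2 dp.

θ* = 32.70

Sorted: 23.7, 23.7, 31.4, 32.7, 32.7, 39.4, 43.2
Median = middle value = 32.70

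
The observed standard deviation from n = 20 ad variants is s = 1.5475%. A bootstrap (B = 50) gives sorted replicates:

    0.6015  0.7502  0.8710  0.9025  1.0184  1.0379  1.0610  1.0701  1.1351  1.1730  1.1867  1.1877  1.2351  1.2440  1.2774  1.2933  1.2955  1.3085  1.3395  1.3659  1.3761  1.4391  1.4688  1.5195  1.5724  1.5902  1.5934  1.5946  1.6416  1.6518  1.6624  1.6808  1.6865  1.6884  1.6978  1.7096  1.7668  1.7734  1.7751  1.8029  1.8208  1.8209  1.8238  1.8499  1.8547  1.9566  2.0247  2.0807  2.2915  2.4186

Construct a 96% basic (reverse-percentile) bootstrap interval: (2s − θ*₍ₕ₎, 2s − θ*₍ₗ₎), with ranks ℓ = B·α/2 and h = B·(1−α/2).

Percentile endpoints at ranks 1 and 49: θ*₍1₎ = 0.6015, θ*₍49₎ = 2.2915.
Basic interval reflects these around s:
  lower = 2 × 1.5475 − 2.2915 = 0.8035
  upper = 2 × 1.5475 − 0.6015 = 2.4935

(0.8035, 2.4935)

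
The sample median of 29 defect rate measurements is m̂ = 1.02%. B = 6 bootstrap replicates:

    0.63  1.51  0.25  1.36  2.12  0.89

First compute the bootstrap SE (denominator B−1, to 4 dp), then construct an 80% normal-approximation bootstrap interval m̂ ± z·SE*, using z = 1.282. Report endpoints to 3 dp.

(0.158, 1.882)

Mean of replicates = 1.1267; sum of squared deviations = 2.2593; SE* = √(2.2593/5) = 0.6722
Margin = 1.282 × 0.6722 = 0.8618
Interval: 1.02 ± 0.8618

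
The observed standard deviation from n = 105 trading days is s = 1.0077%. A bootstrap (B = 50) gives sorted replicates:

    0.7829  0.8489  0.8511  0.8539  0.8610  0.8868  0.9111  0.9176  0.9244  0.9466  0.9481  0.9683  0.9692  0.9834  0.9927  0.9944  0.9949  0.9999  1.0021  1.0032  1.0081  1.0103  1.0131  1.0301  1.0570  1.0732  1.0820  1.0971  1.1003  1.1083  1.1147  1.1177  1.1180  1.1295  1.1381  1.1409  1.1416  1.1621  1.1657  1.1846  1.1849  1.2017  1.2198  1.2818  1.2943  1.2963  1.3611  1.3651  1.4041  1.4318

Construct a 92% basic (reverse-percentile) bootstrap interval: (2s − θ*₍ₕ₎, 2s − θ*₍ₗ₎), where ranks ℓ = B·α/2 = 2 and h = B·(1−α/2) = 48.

(0.6503, 1.1665)

Percentile endpoints at ranks 2 and 48: θ*₍2₎ = 0.8489, θ*₍48₎ = 1.3651.
Basic interval reflects these around s:
  lower = 2 × 1.0077 − 1.3651 = 0.6503
  upper = 2 × 1.0077 − 0.8489 = 1.1665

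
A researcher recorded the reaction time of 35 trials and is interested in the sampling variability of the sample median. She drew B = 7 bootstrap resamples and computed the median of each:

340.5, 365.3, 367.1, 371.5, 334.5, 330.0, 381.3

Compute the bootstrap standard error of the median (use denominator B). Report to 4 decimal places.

SE* = 18.7772

Bootstrap SE is the standard deviation of the 7 replicate medians.
Mean of replicates: (340.5 + 365.3 + 367.1 + 371.5 + 334.5 + 330.0 + 381.3) / 7 = 2490.20000 / 7 = 355.74286
Sum of squared deviations: (−15.24286)² + (+9.55714)² + (+11.35714)² + (+15.75714)² + (−21.24286)² + (−25.74286)² + (+25.55714)² = 2468.07714
Variance = 2468.07714 / 7 = 352.58245
SE* = √352.58245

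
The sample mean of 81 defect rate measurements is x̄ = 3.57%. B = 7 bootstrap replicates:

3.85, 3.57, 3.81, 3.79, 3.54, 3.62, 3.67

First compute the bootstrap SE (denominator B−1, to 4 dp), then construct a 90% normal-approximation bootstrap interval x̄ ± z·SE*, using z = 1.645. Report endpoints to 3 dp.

Mean of replicates = 3.6929; sum of squared deviations = 0.0921; SE* = √(0.0921/6) = 0.1239
Margin = 1.645 × 0.1239 = 0.2038
Interval: 3.57 ± 0.2038

(3.366, 3.774)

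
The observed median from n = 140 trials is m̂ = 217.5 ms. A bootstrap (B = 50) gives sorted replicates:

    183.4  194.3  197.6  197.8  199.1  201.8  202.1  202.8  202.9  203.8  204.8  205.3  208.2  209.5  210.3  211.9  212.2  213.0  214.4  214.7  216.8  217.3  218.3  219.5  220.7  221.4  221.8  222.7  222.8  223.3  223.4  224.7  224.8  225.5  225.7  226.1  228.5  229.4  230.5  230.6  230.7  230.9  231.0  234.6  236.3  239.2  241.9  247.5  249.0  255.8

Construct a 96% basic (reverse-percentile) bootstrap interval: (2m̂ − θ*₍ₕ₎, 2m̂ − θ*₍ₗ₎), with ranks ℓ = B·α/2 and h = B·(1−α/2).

Percentile endpoints at ranks 1 and 49: θ*₍1₎ = 183.4, θ*₍49₎ = 249.0.
Basic interval reflects these around m̂:
  lower = 2 × 217.5 − 249.0 = 186.0
  upper = 2 × 217.5 − 183.4 = 251.6

(186.0, 251.6)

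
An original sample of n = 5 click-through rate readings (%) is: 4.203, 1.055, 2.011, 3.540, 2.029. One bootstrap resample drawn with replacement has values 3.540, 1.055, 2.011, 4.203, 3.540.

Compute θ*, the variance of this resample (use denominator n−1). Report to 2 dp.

θ* = 1.68

Mean = 2.8698; sum of squared deviations = 6.7068
s² = 6.7068 / 4 = 1.6767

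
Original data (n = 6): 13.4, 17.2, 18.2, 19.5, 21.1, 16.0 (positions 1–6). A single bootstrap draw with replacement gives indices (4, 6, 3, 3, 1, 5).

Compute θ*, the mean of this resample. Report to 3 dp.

Resample values: 19.5, 16.0, 18.2, 18.2, 13.4, 21.1.
Mean = (19.5 + 16.0 + 18.2 + 18.2 + 13.4 + 21.1) / 6 = 106.40 / 6 = 17.733

θ* = 17.733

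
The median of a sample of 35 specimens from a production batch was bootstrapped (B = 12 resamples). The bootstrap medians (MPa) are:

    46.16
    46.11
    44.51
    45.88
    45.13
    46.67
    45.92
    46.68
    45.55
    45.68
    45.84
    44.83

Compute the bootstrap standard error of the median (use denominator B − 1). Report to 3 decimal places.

SE* = 0.666

Bootstrap SE is the standard deviation of the 12 replicate medians.
Mean of replicates: (46.16 + 46.11 + 44.51 + 45.88 + 45.13 + 46.67 + 45.92 + 46.68 + 45.55 + 45.68 + 45.84 + 44.83) / 12 = 548.9600 / 12 = 45.7467
Sum of squared deviations: (+0.4133)² + (+0.3633)² + (−1.2367)² + (+0.1333)² + (−0.6167)² + (+0.9233)² + (+0.1733)² + (+0.9333)² + (−0.1967)² + (−0.0667)² + (+0.0933)² + (−0.9167)² = 4.8761
Variance = 4.8761 / 11 = 0.4433
SE* = √0.4433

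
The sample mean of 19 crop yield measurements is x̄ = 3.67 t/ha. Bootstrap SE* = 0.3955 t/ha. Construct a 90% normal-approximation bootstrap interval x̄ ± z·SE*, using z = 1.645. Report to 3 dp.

(3.019, 4.321)

Margin = 1.645 × 0.3955 = 0.6506
Interval: 3.67 ± 0.6506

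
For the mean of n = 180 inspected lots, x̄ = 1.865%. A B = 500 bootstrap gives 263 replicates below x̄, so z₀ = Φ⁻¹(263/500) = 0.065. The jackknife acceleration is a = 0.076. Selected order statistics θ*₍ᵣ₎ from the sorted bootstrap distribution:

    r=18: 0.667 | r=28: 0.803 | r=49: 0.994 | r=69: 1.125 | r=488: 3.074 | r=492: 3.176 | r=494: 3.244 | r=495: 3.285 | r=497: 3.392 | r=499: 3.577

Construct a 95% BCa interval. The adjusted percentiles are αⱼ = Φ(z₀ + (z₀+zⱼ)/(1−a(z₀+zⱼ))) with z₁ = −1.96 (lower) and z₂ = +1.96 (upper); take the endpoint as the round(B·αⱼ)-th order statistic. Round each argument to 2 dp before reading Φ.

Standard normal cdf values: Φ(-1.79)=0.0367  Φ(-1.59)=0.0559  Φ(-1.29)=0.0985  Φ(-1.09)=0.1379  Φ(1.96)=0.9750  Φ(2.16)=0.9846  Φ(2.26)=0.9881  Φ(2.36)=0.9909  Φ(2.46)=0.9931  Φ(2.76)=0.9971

(0.803, 3.392)

Lower: z₀ + z₁ = 0.065 + (-1.960) = -1.895; 1 − a(z₀+z₁) = 1 − (0.076)(-1.895) = 1.1440; argument = 0.065 + (-1.895)/1.1440 = -1.5914 → -1.59.
α₁ = Φ(-1.59) = 0.0559; rank = round(500 × 0.0559) = 28; θ*₍28₎ = 0.803.
Upper: z₀ + z₂ = 2.025; 1 − a(z₀+z₂) = 0.8461; argument = 2.4583 → 2.46; α₂ = 0.9931; rank = 497; θ*₍497₎ = 3.392.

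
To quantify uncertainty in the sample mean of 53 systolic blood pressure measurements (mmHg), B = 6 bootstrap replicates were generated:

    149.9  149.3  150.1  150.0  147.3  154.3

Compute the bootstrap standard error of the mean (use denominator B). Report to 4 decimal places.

SE* = 2.0879

Bootstrap SE is the standard deviation of the 6 replicate means.
Mean of replicates: (149.9 + 149.3 + 150.1 + 150.0 + 147.3 + 154.3) / 6 = 900.90000 / 6 = 150.15000
Sum of squared deviations: (−0.25000)² + (−0.85000)² + (−0.05000)² + (−0.15000)² + (−2.85000)² + (+4.15000)² = 26.15500
Variance = 26.15500 / 6 = 4.35917
SE* = √4.35917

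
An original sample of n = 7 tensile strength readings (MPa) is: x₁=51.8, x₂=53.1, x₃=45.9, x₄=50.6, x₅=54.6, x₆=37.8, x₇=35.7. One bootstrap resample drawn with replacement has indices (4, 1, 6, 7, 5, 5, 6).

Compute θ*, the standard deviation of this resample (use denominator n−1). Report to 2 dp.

Resample values: 50.6, 51.8, 37.8, 35.7, 54.6, 54.6, 37.8.
Mean = 46.1286; sum of squared deviations = 443.1743
s² = 443.1743 / 6 = 73.8624
s = √73.8624 = 8.59

θ* = 8.59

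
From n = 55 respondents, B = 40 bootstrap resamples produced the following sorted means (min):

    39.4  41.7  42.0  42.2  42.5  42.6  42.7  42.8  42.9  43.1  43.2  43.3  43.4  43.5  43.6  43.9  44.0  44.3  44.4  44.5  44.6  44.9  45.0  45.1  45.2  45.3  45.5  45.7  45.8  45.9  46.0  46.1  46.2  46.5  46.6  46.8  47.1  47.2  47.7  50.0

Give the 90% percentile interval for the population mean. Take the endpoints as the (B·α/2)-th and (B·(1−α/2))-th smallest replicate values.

(41.7, 47.2)

α = 0.10; lower rank = 40 × 0.050 = 2; upper rank = 40 × 0.950 = 38.
The 2nd smallest replicate is 41.7; the 38th is 47.2.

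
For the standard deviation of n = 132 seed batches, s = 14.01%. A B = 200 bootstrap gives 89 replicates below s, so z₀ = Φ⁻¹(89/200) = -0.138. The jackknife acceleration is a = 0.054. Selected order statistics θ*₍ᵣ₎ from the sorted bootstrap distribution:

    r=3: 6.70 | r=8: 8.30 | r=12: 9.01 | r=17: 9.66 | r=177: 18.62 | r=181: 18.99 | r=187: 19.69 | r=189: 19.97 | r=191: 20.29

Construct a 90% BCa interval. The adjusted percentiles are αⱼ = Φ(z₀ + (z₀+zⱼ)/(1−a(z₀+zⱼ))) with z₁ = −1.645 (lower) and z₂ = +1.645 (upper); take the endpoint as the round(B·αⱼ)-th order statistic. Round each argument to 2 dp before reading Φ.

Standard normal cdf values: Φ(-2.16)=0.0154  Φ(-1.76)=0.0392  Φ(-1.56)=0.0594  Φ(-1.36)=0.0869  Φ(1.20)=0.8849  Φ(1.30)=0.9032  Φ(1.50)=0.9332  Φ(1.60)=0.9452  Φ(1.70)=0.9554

(8.30, 19.69)

Lower: z₀ + z₁ = -0.138 + (-1.645) = -1.783; 1 − a(z₀+z₁) = 1 − (0.054)(-1.783) = 1.0963; argument = -0.138 + (-1.783)/1.0963 = -1.7644 → -1.76.
α₁ = Φ(-1.76) = 0.0392; rank = round(200 × 0.0392) = 8; θ*₍8₎ = 8.30.
Upper: z₀ + z₂ = 1.507; 1 − a(z₀+z₂) = 0.9186; argument = 1.5025 → 1.50; α₂ = 0.9332; rank = 187; θ*₍187₎ = 19.69.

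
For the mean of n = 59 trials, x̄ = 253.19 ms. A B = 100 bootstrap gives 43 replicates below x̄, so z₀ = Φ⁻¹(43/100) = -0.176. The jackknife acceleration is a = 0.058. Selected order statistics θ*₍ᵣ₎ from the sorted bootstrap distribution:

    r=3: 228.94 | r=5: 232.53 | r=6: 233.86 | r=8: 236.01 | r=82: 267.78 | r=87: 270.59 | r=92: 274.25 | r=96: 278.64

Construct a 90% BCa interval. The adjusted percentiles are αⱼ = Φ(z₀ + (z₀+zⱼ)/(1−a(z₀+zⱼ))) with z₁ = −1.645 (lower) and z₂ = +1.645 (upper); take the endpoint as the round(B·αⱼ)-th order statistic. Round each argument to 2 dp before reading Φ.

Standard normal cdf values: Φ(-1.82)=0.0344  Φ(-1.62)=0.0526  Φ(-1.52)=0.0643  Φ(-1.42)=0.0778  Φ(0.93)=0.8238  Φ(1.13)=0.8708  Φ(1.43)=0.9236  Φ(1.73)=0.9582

(228.94, 274.25)

Lower: z₀ + z₁ = -0.176 + (-1.645) = -1.821; 1 − a(z₀+z₁) = 1 − (0.058)(-1.821) = 1.1056; argument = -0.176 + (-1.821)/1.1056 = -1.8230 → -1.82.
α₁ = Φ(-1.82) = 0.0344; rank = round(100 × 0.0344) = 3; θ*₍3₎ = 228.94.
Upper: z₀ + z₂ = 1.469; 1 − a(z₀+z₂) = 0.9148; argument = 1.4298 → 1.43; α₂ = 0.9236; rank = 92; θ*₍92₎ = 274.25.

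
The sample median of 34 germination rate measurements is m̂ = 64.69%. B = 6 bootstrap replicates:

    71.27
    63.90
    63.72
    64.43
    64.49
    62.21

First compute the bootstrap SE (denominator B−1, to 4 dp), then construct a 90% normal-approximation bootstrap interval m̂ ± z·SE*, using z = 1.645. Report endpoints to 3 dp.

(59.461, 69.919)

Mean of replicates = 65.0033; sum of squared deviations = 50.5303; SE* = √(50.5303/5) = 3.1790
Margin = 1.645 × 3.1790 = 5.2295
Interval: 64.69 ± 5.2295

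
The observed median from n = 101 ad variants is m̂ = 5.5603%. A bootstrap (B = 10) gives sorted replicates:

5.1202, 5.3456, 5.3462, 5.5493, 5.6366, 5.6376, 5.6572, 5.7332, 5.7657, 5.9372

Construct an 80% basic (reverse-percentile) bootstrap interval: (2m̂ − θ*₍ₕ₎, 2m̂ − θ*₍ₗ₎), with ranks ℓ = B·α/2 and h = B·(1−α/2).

Percentile endpoints at ranks 1 and 9: θ*₍1₎ = 5.1202, θ*₍9₎ = 5.7657.
Basic interval reflects these around m̂:
  lower = 2 × 5.5603 − 5.7657 = 5.3549
  upper = 2 × 5.5603 − 5.1202 = 6.0004

(5.3549, 6.0004)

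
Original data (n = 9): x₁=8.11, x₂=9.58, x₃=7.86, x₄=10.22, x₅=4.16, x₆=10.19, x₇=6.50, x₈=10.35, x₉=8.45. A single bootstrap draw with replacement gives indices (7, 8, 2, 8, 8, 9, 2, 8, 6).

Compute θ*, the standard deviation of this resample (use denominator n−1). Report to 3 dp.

Resample values: 6.50, 10.35, 9.58, 10.35, 10.35, 8.45, 9.58, 10.35, 10.19.
Mean = 9.5222; sum of squared deviations = 13.4770
s² = 13.4770 / 8 = 1.6846
s = √1.6846 = 1.298

θ* = 1.298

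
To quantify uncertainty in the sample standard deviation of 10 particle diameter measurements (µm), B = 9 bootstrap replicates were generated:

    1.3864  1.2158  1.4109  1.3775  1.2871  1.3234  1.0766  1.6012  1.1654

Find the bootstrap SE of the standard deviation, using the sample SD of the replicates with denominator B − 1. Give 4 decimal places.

Bootstrap SE is the standard deviation of the 9 replicate standard deviations.
Mean of replicates: (1.3864 + 1.2158 + 1.4109 + 1.3775 + 1.2871 + 1.3234 + 1.0766 + 1.6012 + 1.1654) / 9 = 11.84430 / 9 = 1.31603
Sum of squared deviations: (+0.07037)² + (−0.10023)² + (+0.09487)² + (+0.06147)² + (−0.02893)² + (+0.00737)² + (−0.23943)² + (+0.28517)² + (−0.15063)² = 0.19001
Variance = 0.19001 / 8 = 0.02375
SE* = √0.02375

SE* = 0.1541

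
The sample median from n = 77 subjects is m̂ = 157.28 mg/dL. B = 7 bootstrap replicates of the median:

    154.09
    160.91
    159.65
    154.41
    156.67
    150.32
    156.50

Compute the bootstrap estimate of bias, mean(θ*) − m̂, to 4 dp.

mean(θ*) = (154.09 + 160.91 + 159.65 + 154.41 + 156.67 + 150.32 + 156.50) / 7 = 156.07857
bias = 156.07857 − 157.28

bias = −1.2014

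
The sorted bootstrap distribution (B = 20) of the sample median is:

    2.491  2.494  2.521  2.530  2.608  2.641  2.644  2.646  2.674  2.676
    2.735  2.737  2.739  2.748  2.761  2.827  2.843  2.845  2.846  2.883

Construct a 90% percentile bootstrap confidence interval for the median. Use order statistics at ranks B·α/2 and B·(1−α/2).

(2.491, 2.846)

α = 0.10; lower rank = 20 × 0.050 = 1; upper rank = 20 × 0.950 = 19.
The 1st smallest replicate is 2.491; the 19th is 2.846.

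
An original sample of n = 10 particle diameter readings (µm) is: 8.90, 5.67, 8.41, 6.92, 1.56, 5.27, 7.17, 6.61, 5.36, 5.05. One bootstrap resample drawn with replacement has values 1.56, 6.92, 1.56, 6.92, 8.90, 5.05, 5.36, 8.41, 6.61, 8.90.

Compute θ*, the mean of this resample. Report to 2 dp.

θ* = 6.02

Mean = (1.56 + 6.92 + 1.56 + 6.92 + 8.90 + 5.05 + 5.36 + 8.41 + 6.61 + 8.90) / 10 = 60.190 / 10 = 6.02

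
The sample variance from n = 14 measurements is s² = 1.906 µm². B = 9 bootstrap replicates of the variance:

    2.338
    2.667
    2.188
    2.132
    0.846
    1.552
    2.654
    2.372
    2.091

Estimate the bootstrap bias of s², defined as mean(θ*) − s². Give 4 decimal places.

bias = +0.1873

mean(θ*) = (2.338 + 2.667 + 2.188 + 2.132 + 0.846 + 1.552 + 2.654 + 2.372 + 2.091) / 9 = 2.09333
bias = 2.09333 − 1.906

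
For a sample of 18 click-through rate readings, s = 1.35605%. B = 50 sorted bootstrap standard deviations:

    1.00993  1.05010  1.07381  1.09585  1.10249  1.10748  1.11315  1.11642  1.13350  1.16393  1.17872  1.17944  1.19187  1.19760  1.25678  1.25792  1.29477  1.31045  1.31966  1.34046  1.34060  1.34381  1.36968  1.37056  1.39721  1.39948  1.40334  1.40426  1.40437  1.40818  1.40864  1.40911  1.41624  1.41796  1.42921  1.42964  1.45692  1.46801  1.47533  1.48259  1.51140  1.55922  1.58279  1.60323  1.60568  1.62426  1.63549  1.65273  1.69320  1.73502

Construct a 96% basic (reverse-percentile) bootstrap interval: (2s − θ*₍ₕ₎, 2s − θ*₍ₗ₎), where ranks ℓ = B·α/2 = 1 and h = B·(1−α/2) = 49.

Percentile endpoints at ranks 1 and 49: θ*₍1₎ = 1.00993, θ*₍49₎ = 1.69320.
Basic interval reflects these around s:
  lower = 2 × 1.35605 − 1.69320 = 1.01890
  upper = 2 × 1.35605 − 1.00993 = 1.70217

(1.01890, 1.70217)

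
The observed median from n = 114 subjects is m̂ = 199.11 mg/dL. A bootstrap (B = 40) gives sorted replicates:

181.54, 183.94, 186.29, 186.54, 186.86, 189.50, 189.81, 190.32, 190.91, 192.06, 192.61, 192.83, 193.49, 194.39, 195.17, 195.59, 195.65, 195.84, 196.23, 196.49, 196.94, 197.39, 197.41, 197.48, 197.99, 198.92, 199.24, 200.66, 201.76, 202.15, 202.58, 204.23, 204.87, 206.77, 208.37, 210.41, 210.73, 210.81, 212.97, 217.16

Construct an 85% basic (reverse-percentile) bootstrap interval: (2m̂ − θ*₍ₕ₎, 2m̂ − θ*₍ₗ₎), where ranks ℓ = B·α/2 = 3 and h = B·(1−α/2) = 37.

(187.49, 211.93)

Percentile endpoints at ranks 3 and 37: θ*₍3₎ = 186.29, θ*₍37₎ = 210.73.
Basic interval reflects these around m̂:
  lower = 2 × 199.11 − 210.73 = 187.49
  upper = 2 × 199.11 − 186.29 = 211.93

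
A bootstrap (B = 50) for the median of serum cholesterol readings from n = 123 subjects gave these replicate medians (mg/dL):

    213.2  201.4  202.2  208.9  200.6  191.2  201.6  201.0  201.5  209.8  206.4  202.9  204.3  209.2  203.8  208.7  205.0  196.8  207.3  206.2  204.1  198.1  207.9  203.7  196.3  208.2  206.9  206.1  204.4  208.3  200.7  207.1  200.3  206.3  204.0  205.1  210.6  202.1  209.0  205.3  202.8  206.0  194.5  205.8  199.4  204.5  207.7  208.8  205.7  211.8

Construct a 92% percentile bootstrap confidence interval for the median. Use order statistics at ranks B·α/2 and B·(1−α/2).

(194.5, 210.6)

Sorted replicates: 191.2, 194.5, 196.3, 196.8, 198.1, 199.4, 200.3, 200.6, 200.7, 201.0, 201.4, 201.5, 201.6, 202.1, 202.2, 202.8, 202.9, 203.7, 203.8, 204.0, 204.1, 204.3, 204.4, 204.5, 205.0, 205.1, 205.3, 205.7, 205.8, 206.0, 206.1, 206.2, 206.3, 206.4, 206.9, 207.1, 207.3, 207.7, 207.9, 208.2, 208.3, 208.7, 208.8, 208.9, 209.0, 209.2, 209.8, 210.6, 211.8, 213.2
α = 0.08; lower rank = 50 × 0.040 = 2; upper rank = 50 × 0.960 = 48.
The 2nd smallest replicate is 194.5; the 48th is 210.6.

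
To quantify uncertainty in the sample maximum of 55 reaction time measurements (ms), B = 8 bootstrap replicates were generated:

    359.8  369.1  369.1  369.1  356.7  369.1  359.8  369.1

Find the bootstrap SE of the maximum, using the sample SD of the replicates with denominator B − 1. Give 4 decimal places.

Bootstrap SE is the standard deviation of the 8 replicate maximums.
Mean of replicates: (359.8 + 369.1 + 369.1 + 369.1 + 356.7 + 369.1 + 359.8 + 369.1) / 8 = 2921.80000 / 8 = 365.22500
Sum of squared deviations: (−5.42500)² + (+3.87500)² + (+3.87500)² + (+3.87500)² + (−8.52500)² + (+3.87500)² + (−5.42500)² + (+3.87500)² = 206.61500
Variance = 206.61500 / 7 = 29.51643
SE* = √29.51643

SE* = 5.4329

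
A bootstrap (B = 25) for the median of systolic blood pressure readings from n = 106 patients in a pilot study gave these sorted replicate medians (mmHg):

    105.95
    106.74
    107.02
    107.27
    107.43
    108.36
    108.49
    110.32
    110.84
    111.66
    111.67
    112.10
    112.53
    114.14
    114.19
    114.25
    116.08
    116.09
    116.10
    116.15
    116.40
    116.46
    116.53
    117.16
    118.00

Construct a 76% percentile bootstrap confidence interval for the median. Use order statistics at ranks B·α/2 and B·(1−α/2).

(107.02, 116.46)

α = 0.24; lower rank = 25 × 0.120 = 3; upper rank = 25 × 0.880 = 22.
The 3rd smallest replicate is 107.02; the 22nd is 116.46.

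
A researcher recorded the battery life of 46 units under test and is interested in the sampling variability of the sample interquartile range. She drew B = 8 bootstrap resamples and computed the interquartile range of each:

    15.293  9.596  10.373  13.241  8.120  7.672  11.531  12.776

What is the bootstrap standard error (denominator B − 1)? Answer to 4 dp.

Bootstrap SE is the standard deviation of the 8 replicate interquartile ranges.
Mean of replicates: (15.293 + 9.596 + 10.373 + 13.241 + 8.120 + 7.672 + 11.531 + 12.776) / 8 = 88.60200 / 8 = 11.07525
Sum of squared deviations: (+4.21775)² + (−1.47925)² + (−0.70225)² + (+2.16575)² + (−2.95525)² + (−3.40325)² + (+0.45575)² + (+1.70075)² = 48.57710
Variance = 48.57710 / 7 = 6.93959
SE* = √6.93959

SE* = 2.6343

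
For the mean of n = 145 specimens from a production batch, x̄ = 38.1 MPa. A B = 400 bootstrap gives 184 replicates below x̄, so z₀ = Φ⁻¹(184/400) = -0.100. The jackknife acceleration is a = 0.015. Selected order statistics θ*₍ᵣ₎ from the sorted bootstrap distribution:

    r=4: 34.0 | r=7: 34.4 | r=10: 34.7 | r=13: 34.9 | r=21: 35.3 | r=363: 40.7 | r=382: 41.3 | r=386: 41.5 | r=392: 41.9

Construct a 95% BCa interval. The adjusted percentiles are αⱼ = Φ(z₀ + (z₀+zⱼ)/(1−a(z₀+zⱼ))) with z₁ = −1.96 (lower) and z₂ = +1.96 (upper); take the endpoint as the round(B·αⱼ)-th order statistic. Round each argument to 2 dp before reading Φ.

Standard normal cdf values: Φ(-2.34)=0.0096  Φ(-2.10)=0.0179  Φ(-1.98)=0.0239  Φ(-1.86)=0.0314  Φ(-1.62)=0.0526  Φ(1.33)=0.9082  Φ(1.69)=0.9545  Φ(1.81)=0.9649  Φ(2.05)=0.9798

(34.4, 41.5)

Lower: z₀ + z₁ = -0.100 + (-1.960) = -2.060; 1 − a(z₀+z₁) = 1 − (0.015)(-2.060) = 1.0309; argument = -0.100 + (-2.060)/1.0309 = -2.0983 → -2.10.
α₁ = Φ(-2.10) = 0.0179; rank = round(400 × 0.0179) = 7; θ*₍7₎ = 34.4.
Upper: z₀ + z₂ = 1.860; 1 − a(z₀+z₂) = 0.9721; argument = 1.8134 → 1.81; α₂ = 0.9649; rank = 386; θ*₍386₎ = 41.5.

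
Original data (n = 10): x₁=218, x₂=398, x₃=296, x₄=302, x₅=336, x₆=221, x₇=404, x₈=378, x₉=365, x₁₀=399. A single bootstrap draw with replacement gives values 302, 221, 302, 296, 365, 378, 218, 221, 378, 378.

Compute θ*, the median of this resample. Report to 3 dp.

θ* = 302.000

Sorted: 218, 221, 221, 296, 302, 302, 365, 378, 378, 378
Median = average of the two middle values = 302.000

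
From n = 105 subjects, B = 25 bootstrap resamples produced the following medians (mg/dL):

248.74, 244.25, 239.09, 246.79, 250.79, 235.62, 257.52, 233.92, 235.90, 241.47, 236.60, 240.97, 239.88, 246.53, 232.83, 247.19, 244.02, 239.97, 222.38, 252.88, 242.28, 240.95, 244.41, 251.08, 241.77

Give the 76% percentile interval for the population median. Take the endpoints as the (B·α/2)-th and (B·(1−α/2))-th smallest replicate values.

(233.92, 250.79)

Sorted replicates: 222.38, 232.83, 233.92, 235.62, 235.90, 236.60, 239.09, 239.88, 239.97, 240.95, 240.97, 241.47, 241.77, 242.28, 244.02, 244.25, 244.41, 246.53, 246.79, 247.19, 248.74, 250.79, 251.08, 252.88, 257.52
α = 0.24; lower rank = 25 × 0.120 = 3; upper rank = 25 × 0.880 = 22.
The 3rd smallest replicate is 233.92; the 22nd is 250.79.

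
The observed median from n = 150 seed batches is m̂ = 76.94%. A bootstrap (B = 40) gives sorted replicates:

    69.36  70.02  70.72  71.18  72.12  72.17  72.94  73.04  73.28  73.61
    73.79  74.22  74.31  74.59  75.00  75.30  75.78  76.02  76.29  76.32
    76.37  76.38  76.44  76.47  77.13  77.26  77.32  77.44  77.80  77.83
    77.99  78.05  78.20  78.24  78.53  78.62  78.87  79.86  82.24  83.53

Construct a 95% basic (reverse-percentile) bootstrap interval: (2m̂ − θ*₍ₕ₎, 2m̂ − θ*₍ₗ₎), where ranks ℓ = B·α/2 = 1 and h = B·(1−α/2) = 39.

Percentile endpoints at ranks 1 and 39: θ*₍1₎ = 69.36, θ*₍39₎ = 82.24.
Basic interval reflects these around m̂:
  lower = 2 × 76.94 − 82.24 = 71.64
  upper = 2 × 76.94 − 69.36 = 84.52

(71.64, 84.52)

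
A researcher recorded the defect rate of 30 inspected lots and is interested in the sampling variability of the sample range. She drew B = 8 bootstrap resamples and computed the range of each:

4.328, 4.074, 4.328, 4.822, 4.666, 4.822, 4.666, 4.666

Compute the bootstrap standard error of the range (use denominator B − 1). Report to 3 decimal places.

Bootstrap SE is the standard deviation of the 8 replicate ranges.
Mean of replicates: (4.328 + 4.074 + 4.328 + 4.822 + 4.666 + 4.822 + 4.666 + 4.666) / 8 = 36.3720 / 8 = 4.5465
Sum of squared deviations: (−0.2185)² + (−0.4725)² + (−0.2185)² + (+0.2755)² + (+0.1195)² + (+0.2755)² + (+0.1195)² + (+0.1195)² = 0.5134
Variance = 0.5134 / 7 = 0.0733
SE* = √0.0733

SE* = 0.271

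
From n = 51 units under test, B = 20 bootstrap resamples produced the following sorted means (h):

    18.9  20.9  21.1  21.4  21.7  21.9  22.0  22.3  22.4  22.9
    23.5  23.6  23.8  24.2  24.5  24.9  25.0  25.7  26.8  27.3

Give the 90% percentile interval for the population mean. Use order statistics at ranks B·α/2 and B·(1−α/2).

(18.9, 26.8)

α = 0.10; lower rank = 20 × 0.050 = 1; upper rank = 20 × 0.950 = 19.
The 1st smallest replicate is 18.9; the 19th is 26.8.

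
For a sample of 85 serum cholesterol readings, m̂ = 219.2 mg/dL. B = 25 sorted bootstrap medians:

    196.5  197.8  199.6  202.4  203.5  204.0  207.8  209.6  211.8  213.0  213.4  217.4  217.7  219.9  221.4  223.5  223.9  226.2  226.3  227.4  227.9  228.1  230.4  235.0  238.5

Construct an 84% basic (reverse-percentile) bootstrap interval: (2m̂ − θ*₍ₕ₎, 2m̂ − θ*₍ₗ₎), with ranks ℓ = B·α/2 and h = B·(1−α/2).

Percentile endpoints at ranks 2 and 23: θ*₍2₎ = 197.8, θ*₍23₎ = 230.4.
Basic interval reflects these around m̂:
  lower = 2 × 219.2 − 230.4 = 208.0
  upper = 2 × 219.2 − 197.8 = 240.6

(208.0, 240.6)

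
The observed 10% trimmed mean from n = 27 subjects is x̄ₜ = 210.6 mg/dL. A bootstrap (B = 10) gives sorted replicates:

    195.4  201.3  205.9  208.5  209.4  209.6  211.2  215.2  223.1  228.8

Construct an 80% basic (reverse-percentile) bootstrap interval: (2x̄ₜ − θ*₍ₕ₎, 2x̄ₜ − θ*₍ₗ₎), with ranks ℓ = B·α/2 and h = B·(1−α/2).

Percentile endpoints at ranks 1 and 9: θ*₍1₎ = 195.4, θ*₍9₎ = 223.1.
Basic interval reflects these around x̄ₜ:
  lower = 2 × 210.6 − 223.1 = 198.1
  upper = 2 × 210.6 − 195.4 = 225.8

(198.1, 225.8)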